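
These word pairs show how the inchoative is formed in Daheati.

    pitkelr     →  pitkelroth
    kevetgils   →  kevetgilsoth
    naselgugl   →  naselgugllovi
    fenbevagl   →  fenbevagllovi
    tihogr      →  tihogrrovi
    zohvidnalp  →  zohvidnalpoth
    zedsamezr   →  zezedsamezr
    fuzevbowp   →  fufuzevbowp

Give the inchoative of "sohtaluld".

pitkelr and tihogr both end in -r yet inflect differently (pitkelroth, tihogrrovi), so the final letter is not what conditions the rule; the second-to-last letter is.
"sohtaluld" has second-to-last letter 'l'. The stems whose second-to-last letter is 'l' (pitkelr → pitkelroth, zohvidnalp → zohvidnalpoth, kevetgils → kevetgilsoth) add -oth.
So sohtaluld → sohtaluldoth.

sohtaluldoth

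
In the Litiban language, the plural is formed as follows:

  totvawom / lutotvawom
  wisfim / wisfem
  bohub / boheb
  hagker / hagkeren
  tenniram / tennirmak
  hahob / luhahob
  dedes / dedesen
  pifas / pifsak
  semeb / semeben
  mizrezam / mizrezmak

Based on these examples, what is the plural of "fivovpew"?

hahob and semeb both end in -b yet inflect differently (luhahob, semeben), so the final letter is not what conditions the rule; the last vowel is.
"fivovpew" has last vowel 'e'. The stems whose last vowel is 'e' (semeb → semeben, hagker → hagkeren, dedes → dedesen) add -en.
So fivovpew → fivovpewen.

fivovpewen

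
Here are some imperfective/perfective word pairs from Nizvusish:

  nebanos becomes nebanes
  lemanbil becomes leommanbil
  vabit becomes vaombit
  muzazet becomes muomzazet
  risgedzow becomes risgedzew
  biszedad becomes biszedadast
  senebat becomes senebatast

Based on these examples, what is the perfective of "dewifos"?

senebat and vabit both end in -t yet inflect differently (senebatast, vaombit), so the final letter is not what conditions the rule; the last vowel is.
"dewifos" has last vowel 'o'. The stems whose last vowel is 'o' (nebanos → nebanes, risgedzow → risgedzew) change the last vowel to 'e'.
The other patterns: stems whose last vowel is 'a' add -ast; stems whose last vowel is 'e' or 'i' insert -om- after the first vowel.
So dewifos → dewifes.

dewifes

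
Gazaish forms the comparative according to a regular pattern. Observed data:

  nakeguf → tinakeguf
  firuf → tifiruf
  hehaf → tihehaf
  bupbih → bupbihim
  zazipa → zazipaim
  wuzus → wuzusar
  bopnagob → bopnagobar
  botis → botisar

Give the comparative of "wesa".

hehaf and zazipa both have last vowel 'a' yet inflect differently (tihehaf, zazipaim), so the last vowel is not what conditions the rule; the final letter is.
"wesa" ends in -a. The one such stem in the data (zazipa → zazipaim) adds -im, so the same rule applies.
So wesa → wesaim.

wesaim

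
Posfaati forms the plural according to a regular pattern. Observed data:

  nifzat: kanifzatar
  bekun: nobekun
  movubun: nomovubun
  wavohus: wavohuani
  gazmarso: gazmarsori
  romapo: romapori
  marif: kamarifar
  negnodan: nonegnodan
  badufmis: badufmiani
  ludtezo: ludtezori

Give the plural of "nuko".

movubun and wavohus both have last vowel 'u' yet inflect differently (nomovubun, wavohuani), so the last vowel is not what conditions the rule; the final letter is.
"nuko" ends in -o. The stems ending in -o (gazmarso → gazmarsori, romapo → romapori, ludtezo → ludtezori) drop the final letter and add -ori.
The other patterns: stems ending in -n add the prefix no-; stems ending in -s drop the final letter and add -ani; stems ending in -f or -t add ka- … -ar around the stem.
So nuko → nukori.

nukori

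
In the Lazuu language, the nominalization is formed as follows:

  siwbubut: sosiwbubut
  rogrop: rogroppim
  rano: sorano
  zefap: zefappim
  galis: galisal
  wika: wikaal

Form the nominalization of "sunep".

suneppim

"sunep" ends in -p. The stems ending in -p (rogrop → rogroppim, zefap → zefappim) double the final consonant and add -im.
The other patterns: stems ending in -o or -t add the prefix so-; stems ending in -a or -s add -al.
So sunep → suneppim.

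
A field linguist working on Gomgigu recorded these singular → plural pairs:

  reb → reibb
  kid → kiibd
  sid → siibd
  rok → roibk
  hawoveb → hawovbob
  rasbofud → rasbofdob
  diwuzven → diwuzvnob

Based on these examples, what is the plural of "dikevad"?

dikevdob

reb and hawoveb both end in -b yet inflect differently (reibb, hawovbob), so the final letter is not what conditions the rule; the number of vowels is.
"dikevad" has 3 vowels. The stems with 3 vowels (hawoveb → hawovbob, rasbofud → rasbofdob, diwuzven → diwuzvnob) delete the last vowel and add -ob.
The other pattern: stems with 1 vowel insert -ib- after the first vowel.
So dikevad → dikevdob.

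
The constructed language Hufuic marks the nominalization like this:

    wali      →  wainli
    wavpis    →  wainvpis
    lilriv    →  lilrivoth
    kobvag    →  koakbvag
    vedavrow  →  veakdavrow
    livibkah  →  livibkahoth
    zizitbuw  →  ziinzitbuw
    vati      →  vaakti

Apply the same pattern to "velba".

veaklba

wali and vati both end in -i yet inflect differently (wainli, vaakti), so the final letter is not what conditions the rule; the first letter is.
"velba" begins with v-. The stems beginning with v- (vati → vaakti, vedavrow → veakdavrow) insert -ak- after the first vowel.
The other patterns: stems beginning with w- or z- insert -in- after the first vowel; stems beginning with l- add -oth.
So velba → veaklba.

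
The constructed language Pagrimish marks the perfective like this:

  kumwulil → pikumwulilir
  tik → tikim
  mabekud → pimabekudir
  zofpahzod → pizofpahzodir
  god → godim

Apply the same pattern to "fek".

fekim

"fek" has 1 vowel. The stems with 1 vowel (tik → tikim, god → godim) add -im.
So fek → fekim.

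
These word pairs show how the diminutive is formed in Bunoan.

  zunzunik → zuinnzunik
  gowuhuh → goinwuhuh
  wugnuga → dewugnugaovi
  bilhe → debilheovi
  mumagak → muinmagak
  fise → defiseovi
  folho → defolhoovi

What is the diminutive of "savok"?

wugnuga and mumagak both have last vowel 'a' yet inflect differently (dewugnugaovi, muinmagak), so the last vowel is not what conditions the rule; whether the stem ends in a vowel or a consonant is.
"savok" ends in a consonant. The stems ending in a consonant (gowuhuh → goinwuhuh, mumagak → muinmagak, zunzunik → zuinnzunik) insert -in- after the first vowel.
The other pattern: stems ending in a vowel add de- … -ovi around the stem.
So savok → sainvok.

sainvok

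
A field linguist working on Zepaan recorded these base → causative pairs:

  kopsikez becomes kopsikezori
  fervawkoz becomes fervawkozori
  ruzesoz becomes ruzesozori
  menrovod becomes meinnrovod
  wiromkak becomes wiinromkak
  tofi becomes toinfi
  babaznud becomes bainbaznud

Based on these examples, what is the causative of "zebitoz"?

zebitozori

fervawkoz and menrovod both have last vowel 'o' yet inflect differently (fervawkozori, meinnrovod), so the last vowel is not what conditions the rule; the final letter is.
"zebitoz" ends in -z. The stems ending in -z (kopsikez → kopsikezori, fervawkoz → fervawkozori, ruzesoz → ruzesozori) add -ori.
So zebitoz → zebitozori.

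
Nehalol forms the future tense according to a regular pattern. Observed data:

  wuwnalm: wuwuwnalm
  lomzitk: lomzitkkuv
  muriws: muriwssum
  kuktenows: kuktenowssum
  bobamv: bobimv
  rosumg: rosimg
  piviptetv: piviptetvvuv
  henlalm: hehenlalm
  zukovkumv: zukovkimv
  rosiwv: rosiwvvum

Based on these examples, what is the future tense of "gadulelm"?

gagadulelm

"gadulelm" has second-to-last letter 'l'. The stems whose second-to-last letter is 'l' (wuwnalm → wuwuwnalm, henlalm → hehenlalm) repeat the first consonant+vowel as a prefix.
The other patterns: stems whose second-to-last letter is 'w' double the final consonant and add -um; stems whose second-to-last letter is 'm' change the last vowel to 'i'; stems whose second-to-last letter is 't' double the final consonant and add -uv.
So gadulelm → gagadulelm.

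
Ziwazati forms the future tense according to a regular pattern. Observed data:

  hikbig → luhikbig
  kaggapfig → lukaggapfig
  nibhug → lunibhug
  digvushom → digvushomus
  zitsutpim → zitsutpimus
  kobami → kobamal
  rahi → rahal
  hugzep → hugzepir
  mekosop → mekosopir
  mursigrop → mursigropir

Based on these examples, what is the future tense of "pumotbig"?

hikbig and zitsutpim both have last vowel 'i' yet inflect differently (luhikbig, zitsutpimus), so the last vowel is not what conditions the rule; the final letter is.
"pumotbig" ends in -g. The stems ending in -g (hikbig → luhikbig, kaggapfig → lukaggapfig, nibhug → lunibhug) add the prefix lu-.
The other patterns: stems ending in -m add -us; stems ending in -i drop the final letter and add -al; stems ending in -p add -ir.
So pumotbig → lupumotbig.

lupumotbig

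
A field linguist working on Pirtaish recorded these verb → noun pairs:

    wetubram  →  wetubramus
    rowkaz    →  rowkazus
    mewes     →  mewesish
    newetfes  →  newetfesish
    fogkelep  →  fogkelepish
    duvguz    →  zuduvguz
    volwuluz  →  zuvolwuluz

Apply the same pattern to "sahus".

rowkaz and duvguz both end in -z yet inflect differently (rowkazus, zuduvguz), so the final letter is not what conditions the rule; the last vowel is.
"sahus" has last vowel 'u'. The stems whose last vowel is 'u' (duvguz → zuduvguz, volwuluz → zuvolwuluz) add the prefix zu-.
The other patterns: stems whose last vowel is 'a' add -us; stems whose last vowel is 'e' add -ish.
So sahus → zusahus.

zusahus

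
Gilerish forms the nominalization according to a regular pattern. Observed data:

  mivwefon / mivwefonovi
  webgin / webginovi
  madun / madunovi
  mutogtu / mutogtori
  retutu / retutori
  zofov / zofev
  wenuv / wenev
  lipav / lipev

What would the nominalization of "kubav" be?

kubev

madun and mutogtu both have last vowel 'u' yet inflect differently (madunovi, mutogtori), so the last vowel is not what conditions the rule; the final letter is.
"kubav" ends in -v. The stems ending in -v (zofov → zofev, wenuv → wenev, lipav → lipev) change the last vowel to 'e'.
So kubav → kubev.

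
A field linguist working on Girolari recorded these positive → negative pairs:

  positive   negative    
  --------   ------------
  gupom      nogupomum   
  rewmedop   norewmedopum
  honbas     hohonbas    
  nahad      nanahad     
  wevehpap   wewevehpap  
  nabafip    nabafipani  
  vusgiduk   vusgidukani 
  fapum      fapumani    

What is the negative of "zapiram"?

rewmedop and wevehpap both end in -p yet inflect differently (norewmedopum, wewevehpap), so the final letter is not what conditions the rule; the last vowel is.
"zapiram" has last vowel 'a'. The stems whose last vowel is 'a' (honbas → hohonbas, nahad → nanahad, wevehpap → wewevehpap) repeat the first consonant+vowel as a prefix.
The other patterns: stems whose last vowel is 'o' add no- … -um around the stem; stems whose last vowel is 'i' or 'u' add -ani.
So zapiram → zazapiram.

zazapiram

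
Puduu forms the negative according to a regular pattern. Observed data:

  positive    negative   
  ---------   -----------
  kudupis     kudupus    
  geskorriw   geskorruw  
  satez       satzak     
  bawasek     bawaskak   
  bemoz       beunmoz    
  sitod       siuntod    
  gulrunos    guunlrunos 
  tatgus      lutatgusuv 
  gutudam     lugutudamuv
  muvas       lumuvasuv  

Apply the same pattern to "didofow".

diundofow

satez and bemoz both end in -z yet inflect differently (satzak, beunmoz), so the final letter is not what conditions the rule; the last vowel is.
"didofow" has last vowel 'o'. The stems whose last vowel is 'o' (bemoz → beunmoz, sitod → siuntod, gulrunos → guunlrunos) insert -un- after the first vowel.
The other patterns: stems whose last vowel is 'i' change the last vowel to 'u'; stems whose last vowel is 'e' delete the last vowel and add -ak; stems whose last vowel is 'a' or 'u' add lu- … -uv around the stem.
So didofow → diundofow.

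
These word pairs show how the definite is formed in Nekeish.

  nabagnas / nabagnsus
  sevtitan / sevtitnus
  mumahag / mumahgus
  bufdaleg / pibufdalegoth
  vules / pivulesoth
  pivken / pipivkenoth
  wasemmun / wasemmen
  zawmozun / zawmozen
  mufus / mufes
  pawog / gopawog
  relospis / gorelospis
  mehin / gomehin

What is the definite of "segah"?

mumahag and bufdaleg both end in -g yet inflect differently (mumahgus, pibufdalegoth), so the final letter is not what conditions the rule; the last vowel is.
"segah" has last vowel 'a'. The stems whose last vowel is 'a' (nabagnas → nabagnsus, sevtitan → sevtitnus, mumahag → mumahgus) delete the last vowel and add -us.
The other patterns: stems whose last vowel is 'e' add pi- … -oth around the stem; stems whose last vowel is 'u' change the last vowel to 'e'; stems whose last vowel is 'i' or 'o' add the prefix go-.
So segah → seghus.

seghus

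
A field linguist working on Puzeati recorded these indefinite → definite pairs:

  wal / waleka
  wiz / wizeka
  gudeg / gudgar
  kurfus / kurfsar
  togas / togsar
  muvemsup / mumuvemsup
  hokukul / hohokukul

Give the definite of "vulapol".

vuvulapol

"vulapol" has 3 vowels. The stems with 3 vowels (muvemsup → mumuvemsup, hokukul → hohokukul) repeat the first consonant+vowel as a prefix.
The other patterns: stems with 1 vowel add -eka; stems with 2 vowels delete the last vowel and add -ar.
So vulapol → vuvulapol.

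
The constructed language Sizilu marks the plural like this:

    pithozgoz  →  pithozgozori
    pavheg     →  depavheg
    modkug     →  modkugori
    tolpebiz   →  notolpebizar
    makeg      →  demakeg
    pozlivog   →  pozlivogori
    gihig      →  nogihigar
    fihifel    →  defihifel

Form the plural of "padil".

nopadilar

"padil" has last vowel 'i'. The stems whose last vowel is 'i' (gihig → nogihigar, tolpebiz → notolpebizar) add no- … -ar around the stem.
So padil → nopadilar.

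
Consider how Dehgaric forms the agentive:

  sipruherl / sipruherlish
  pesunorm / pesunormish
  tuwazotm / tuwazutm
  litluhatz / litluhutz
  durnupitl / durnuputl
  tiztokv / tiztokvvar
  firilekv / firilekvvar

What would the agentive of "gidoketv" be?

"gidoketv" has second-to-last letter 't'. The stems whose second-to-last letter is 't' (tuwazotm → tuwazutm, litluhatz → litluhutz, durnupitl → durnuputl) change the last vowel to 'u'.
So gidoketv → gidokutv.

gidokutv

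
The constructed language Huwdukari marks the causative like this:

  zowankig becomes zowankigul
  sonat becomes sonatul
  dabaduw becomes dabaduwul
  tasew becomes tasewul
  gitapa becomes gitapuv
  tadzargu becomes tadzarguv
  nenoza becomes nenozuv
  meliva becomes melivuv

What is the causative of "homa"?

sonat and gitapa both have last vowel 'a' yet inflect differently (sonatul, gitapuv), so the last vowel is not what conditions the rule; whether the stem ends in a vowel or a consonant is.
"homa" ends in a vowel. The stems ending in a vowel (gitapa → gitapuv, tadzargu → tadzarguv, nenoza → nenozuv) drop the final letter and add -uv.
The other pattern: stems ending in a consonant add -ul.
So homa → homuv.

homuv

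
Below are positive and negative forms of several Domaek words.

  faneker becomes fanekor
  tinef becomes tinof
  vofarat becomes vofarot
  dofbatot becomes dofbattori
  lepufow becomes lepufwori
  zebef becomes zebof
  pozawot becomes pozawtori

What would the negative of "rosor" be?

"rosor" has last vowel 'o'. The stems whose last vowel is 'o' (pozawot → pozawtori, lepufow → lepufwori, dofbatot → dofbattori) delete the last vowel and add -ori.
The other pattern: stems whose last vowel is 'a' or 'e' change the last vowel to 'o'.
So rosor → rosrori.

rosrori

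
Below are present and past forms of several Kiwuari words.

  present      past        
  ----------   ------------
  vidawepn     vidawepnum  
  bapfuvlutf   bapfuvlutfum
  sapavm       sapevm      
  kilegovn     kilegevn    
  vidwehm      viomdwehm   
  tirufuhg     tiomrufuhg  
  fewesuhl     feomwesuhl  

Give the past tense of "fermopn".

"fermopn" has second-to-last letter 'p'. The one such stem in the data (vidawepn → vidawepnum) adds -um, so the same rule applies.
The other patterns: stems whose second-to-last letter is 'h' insert -om- after the first vowel; stems whose second-to-last letter is 'v' change the last vowel to 'e'.
So fermopn → fermopnum.

fermopnum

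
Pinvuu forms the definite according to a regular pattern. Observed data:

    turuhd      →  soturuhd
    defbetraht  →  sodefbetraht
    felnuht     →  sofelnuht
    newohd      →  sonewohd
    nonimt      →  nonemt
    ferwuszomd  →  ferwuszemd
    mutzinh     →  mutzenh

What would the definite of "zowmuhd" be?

"zowmuhd" has second-to-last letter 'h'. The stems whose second-to-last letter is 'h' (turuhd → soturuhd, defbetraht → sodefbetraht, felnuht → sofelnuht) add the prefix so-.
The other pattern: stems whose second-to-last letter is 'm' or 'n' change the last vowel to 'e'.
So zowmuhd → sozowmuhd.

sozowmuhd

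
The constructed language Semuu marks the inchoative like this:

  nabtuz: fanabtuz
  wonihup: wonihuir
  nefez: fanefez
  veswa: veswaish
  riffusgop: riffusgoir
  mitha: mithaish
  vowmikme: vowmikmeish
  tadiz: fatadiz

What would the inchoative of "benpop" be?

wonihup and nabtuz both have last vowel 'u' yet inflect differently (wonihuir, fanabtuz), so the last vowel is not what conditions the rule; the final letter is.
"benpop" ends in -p. The stems ending in -p (riffusgop → riffusgoir, wonihup → wonihuir) drop the final letter and add -ir.
So benpop → benpoir.

benpoir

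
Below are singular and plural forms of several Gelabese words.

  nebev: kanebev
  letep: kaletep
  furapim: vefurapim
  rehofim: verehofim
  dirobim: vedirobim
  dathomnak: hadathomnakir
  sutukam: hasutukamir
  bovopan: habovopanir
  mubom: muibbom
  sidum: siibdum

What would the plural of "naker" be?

"naker" has last vowel 'e'. The stems whose last vowel is 'e' (nebev → kanebev, letep → kaletep) add the prefix ka-.
The other patterns: stems whose last vowel is 'i' add the prefix ve-; stems whose last vowel is 'a' add ha- … -ir around the stem; stems whose last vowel is 'o' or 'u' insert -ib- after the first vowel.
So naker → kanaker.

kanaker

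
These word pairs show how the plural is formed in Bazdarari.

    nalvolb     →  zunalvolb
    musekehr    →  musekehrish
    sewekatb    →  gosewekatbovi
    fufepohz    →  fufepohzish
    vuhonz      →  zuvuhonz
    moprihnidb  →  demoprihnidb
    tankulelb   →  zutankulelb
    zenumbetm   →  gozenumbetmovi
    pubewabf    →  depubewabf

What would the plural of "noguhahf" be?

vuhonz and fufepohz both end in -z yet inflect differently (zuvuhonz, fufepohzish), so the final letter is not what conditions the rule; the second-to-last letter is.
"noguhahf" has second-to-last letter 'h'. The stems whose second-to-last letter is 'h' (fufepohz → fufepohzish, musekehr → musekehrish) add -ish.
The other patterns: stems whose second-to-last letter is 'l' or 'n' add the prefix zu-; stems whose second-to-last letter is 'b' or 'd' add the prefix de-; stems whose second-to-last letter is 't' add go- … -ovi around the stem.
So noguhahf → noguhahfish.

noguhahfish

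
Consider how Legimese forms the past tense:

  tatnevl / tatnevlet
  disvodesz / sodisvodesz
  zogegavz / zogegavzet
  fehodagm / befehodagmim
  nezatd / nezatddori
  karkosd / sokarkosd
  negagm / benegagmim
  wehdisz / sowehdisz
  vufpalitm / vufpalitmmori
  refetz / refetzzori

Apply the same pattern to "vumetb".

vumetbbori

"vumetb" has second-to-last letter 't'. The stems whose second-to-last letter is 't' (nezatd → nezatddori, refetz → refetzzori, vufpalitm → vufpalitmmori) double the final consonant and add -ori.
The other patterns: stems whose second-to-last letter is 's' add the prefix so-; stems whose second-to-last letter is 'v' add -et; stems whose second-to-last letter is 'g' add be- … -im around the stem.
So vumetb → vumetbbori.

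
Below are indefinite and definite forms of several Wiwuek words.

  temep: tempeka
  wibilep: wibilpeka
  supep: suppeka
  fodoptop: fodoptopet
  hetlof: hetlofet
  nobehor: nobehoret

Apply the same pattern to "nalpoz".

temep and fodoptop both end in -p yet inflect differently (tempeka, fodoptopet), so the final letter is not what conditions the rule; the last vowel is.
"nalpoz" has last vowel 'o'. The stems whose last vowel is 'o' (fodoptop → fodoptopet, hetlof → hetlofet, nobehor → nobehoret) add -et.
So nalpoz → nalpozet.

nalpozet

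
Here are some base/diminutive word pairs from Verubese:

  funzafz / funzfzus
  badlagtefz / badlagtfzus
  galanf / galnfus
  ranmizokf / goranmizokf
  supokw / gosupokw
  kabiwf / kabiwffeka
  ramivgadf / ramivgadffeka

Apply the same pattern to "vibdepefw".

galanf and ranmizokf both end in -f yet inflect differently (galnfus, goranmizokf), so the final letter is not what conditions the rule; the second-to-last letter is.
"vibdepefw" has second-to-last letter 'f'. The stems whose second-to-last letter is 'f' (funzafz → funzfzus, badlagtefz → badlagtfzus) delete the last vowel and add -us.
So vibdepefw → vibdepfwus.

vibdepfwus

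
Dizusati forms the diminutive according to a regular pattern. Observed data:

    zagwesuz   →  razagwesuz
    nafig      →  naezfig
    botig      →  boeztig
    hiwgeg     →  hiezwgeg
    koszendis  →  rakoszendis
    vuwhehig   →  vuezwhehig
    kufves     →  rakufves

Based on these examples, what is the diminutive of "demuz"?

rademuz

"demuz" ends in -z. The one such stem in the data (zagwesuz → razagwesuz) adds the prefix ra-, so the same rule applies.
The other pattern: stems ending in -g insert -ez- after the first vowel.
So demuz → rademuz.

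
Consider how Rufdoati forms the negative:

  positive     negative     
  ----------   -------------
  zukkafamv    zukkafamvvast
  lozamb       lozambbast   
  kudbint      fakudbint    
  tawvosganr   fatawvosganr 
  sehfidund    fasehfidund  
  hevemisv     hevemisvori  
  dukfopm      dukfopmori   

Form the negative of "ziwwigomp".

zukkafamv and hevemisv both end in -v yet inflect differently (zukkafamvvast, hevemisvori), so the final letter is not what conditions the rule; the second-to-last letter is.
"ziwwigomp" has second-to-last letter 'm'. The stems whose second-to-last letter is 'm' (zukkafamv → zukkafamvvast, lozamb → lozambbast) double the final consonant and add -ast.
So ziwwigomp → ziwwigomppast.

ziwwigomppast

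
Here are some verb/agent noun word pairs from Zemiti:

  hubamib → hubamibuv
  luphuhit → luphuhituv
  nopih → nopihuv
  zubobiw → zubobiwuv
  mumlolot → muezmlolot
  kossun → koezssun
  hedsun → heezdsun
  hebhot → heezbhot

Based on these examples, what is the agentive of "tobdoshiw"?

tobdoshiwuv

luphuhit and mumlolot both end in -t yet inflect differently (luphuhituv, muezmlolot), so the final letter is not what conditions the rule; the last vowel is.
"tobdoshiw" has last vowel 'i'. The stems whose last vowel is 'i' (hubamib → hubamibuv, luphuhit → luphuhituv, nopih → nopihuv) add -uv.
The other pattern: stems whose last vowel is 'o' or 'u' insert -ez- after the first vowel.
So tobdoshiw → tobdoshiwuv.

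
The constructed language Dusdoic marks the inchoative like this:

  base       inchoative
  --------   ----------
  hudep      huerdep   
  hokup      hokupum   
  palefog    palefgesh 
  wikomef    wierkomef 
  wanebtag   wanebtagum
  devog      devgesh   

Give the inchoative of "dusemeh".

hudep and hokup both end in -p yet inflect differently (huerdep, hokupum), so the final letter is not what conditions the rule; the last vowel is.
"dusemeh" has last vowel 'e'. The stems whose last vowel is 'e' (wikomef → wierkomef, hudep → huerdep) insert -er- after the first vowel.
So dusemeh → duersemeh.

duersemeh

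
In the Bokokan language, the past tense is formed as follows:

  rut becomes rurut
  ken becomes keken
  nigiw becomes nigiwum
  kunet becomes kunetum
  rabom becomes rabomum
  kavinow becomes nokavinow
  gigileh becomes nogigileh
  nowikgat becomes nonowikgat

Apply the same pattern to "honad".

rut and kunet both end in -t yet inflect differently (rurut, kunetum), so the final letter is not what conditions the rule; the number of vowels is.
"honad" has 2 vowels. The stems with 2 vowels (nigiw → nigiwum, kunet → kunetum, rabom → rabomum) add -um.
So honad → honadum.

honadum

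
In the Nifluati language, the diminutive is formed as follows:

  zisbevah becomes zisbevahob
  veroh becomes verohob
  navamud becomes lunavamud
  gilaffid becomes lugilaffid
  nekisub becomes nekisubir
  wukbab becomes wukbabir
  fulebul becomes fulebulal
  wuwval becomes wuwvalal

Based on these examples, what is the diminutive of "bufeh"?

bufehob

navamud and nekisub both have last vowel 'u' yet inflect differently (lunavamud, nekisubir), so the last vowel is not what conditions the rule; the final letter is.
"bufeh" ends in -h. The stems ending in -h (zisbevah → zisbevahob, veroh → verohob) add -ob.
So bufeh → bufehob.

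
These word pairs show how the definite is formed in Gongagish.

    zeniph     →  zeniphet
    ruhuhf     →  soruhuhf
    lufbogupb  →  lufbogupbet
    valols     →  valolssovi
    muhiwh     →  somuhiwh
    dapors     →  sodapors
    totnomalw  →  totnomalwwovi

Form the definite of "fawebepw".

zeniph and muhiwh both end in -h yet inflect differently (zeniphet, somuhiwh), so the final letter is not what conditions the rule; the second-to-last letter is.
"fawebepw" has second-to-last letter 'p'. The stems whose second-to-last letter is 'p' (lufbogupb → lufbogupbet, zeniph → zeniphet) add -et.
The other patterns: stems whose second-to-last letter is 'l' double the final consonant and add -ovi; stems whose second-to-last letter is 'h', 'r' or 'w' add the prefix so-.
So fawebepw → fawebepwet.

fawebepwet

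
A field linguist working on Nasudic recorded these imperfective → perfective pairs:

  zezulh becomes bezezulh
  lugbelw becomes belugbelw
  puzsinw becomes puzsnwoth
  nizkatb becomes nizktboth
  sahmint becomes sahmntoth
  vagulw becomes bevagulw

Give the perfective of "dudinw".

dudnwoth

lugbelw and puzsinw both end in -w yet inflect differently (belugbelw, puzsnwoth), so the final letter is not what conditions the rule; the second-to-last letter is.
"dudinw" has second-to-last letter 'n'. The stems whose second-to-last letter is 'n' (puzsinw → puzsnwoth, sahmint → sahmntoth) delete the last vowel and add -oth.
So dudinw → dudnwoth.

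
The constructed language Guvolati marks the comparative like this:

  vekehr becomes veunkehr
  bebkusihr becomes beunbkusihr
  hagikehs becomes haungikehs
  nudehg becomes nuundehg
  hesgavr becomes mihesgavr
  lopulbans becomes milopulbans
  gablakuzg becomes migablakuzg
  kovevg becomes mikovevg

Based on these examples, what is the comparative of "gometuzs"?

vekehr and hesgavr both end in -r yet inflect differently (veunkehr, mihesgavr), so the final letter is not what conditions the rule; the second-to-last letter is.
"gometuzs" has second-to-last letter 'z'. The one such stem in the data (gablakuzg → migablakuzg) adds the prefix mi-, so the same rule applies.
So gometuzs → migometuzs.

migometuzs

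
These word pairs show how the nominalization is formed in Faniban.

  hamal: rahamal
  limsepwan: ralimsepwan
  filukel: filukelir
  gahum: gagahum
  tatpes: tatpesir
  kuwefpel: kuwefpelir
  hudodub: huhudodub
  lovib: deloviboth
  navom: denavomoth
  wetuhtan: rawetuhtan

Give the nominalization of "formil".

deformiloth

lovib and hudodub both end in -b yet inflect differently (deloviboth, huhudodub), so the final letter is not what conditions the rule; the last vowel is.
"formil" has last vowel 'i'. The one such stem in the data (lovib → deloviboth) adds de- … -oth around the stem, so the same rule applies.
So formil → deformiloth.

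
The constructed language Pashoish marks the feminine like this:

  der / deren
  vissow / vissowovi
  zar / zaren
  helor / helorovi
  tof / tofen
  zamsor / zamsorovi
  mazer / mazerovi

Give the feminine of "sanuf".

zamsor and zar both end in -r yet inflect differently (zamsorovi, zaren), so the final letter is not what conditions the rule; the number of vowels is.
"sanuf" has 2 vowels. The stems with 2 vowels (zamsor → zamsorovi, mazer → mazerovi, vissow → vissowovi) add -ovi.
The other pattern: stems with 1 vowel add -en.
So sanuf → sanufovi.

sanufovi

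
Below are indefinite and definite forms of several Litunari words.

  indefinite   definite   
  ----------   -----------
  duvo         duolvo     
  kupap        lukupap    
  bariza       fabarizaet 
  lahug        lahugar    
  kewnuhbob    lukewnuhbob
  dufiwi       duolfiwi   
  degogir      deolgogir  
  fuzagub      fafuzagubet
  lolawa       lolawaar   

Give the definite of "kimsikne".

lukimsikne

kewnuhbob and fuzagub both end in -b yet inflect differently (lukewnuhbob, fafuzagubet), so the final letter is not what conditions the rule; the first letter is.
"kimsikne" begins with k-. The stems beginning with k- (kupap → lukupap, kewnuhbob → lukewnuhbob) add the prefix lu-.
The other patterns: stems beginning with l- add -ar; stems beginning with d- insert -ol- after the first vowel; stems beginning with b- or f- add fa- … -et around the stem.
So kimsikne → lukimsikne.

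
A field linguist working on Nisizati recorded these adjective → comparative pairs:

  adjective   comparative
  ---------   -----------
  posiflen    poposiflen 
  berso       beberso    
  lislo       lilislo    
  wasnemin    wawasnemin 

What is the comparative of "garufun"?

Every pair shown (posiflen → poposiflen, berso → beberso, lislo → lilislo, …) follows the same rule: repeat the first consonant+vowel as a prefix.
So garufun → gagarufun.

gagarufun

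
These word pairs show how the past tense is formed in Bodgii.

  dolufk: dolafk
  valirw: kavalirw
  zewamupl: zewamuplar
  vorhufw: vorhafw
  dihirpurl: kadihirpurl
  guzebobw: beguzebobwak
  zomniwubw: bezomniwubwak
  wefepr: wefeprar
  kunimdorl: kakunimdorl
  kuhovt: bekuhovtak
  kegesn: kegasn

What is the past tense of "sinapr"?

"sinapr" has second-to-last letter 'p'. The stems whose second-to-last letter is 'p' (wefepr → wefeprar, zewamupl → zewamuplar) add -ar.
So sinapr → sinaprar.

sinaprar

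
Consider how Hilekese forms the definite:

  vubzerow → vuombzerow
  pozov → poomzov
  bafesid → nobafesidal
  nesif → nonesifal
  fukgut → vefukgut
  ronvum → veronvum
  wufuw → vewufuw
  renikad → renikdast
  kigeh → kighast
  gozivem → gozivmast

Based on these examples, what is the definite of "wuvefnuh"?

vewuvefnuh

vubzerow and wufuw both end in -w yet inflect differently (vuombzerow, vewufuw), so the final letter is not what conditions the rule; the last vowel is.
"wuvefnuh" has last vowel 'u'. The stems whose last vowel is 'u' (fukgut → vefukgut, ronvum → veronvum, wufuw → vewufuw) add the prefix ve-.
The other patterns: stems whose last vowel is 'o' insert -om- after the first vowel; stems whose last vowel is 'i' add no- … -al around the stem; stems whose last vowel is 'a' or 'e' delete the last vowel and add -ast.
So wuvefnuh → vewuvefnuh.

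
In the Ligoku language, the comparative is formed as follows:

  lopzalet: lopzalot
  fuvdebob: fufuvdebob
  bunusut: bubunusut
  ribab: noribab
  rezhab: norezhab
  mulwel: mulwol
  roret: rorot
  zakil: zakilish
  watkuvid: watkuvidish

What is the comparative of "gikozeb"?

gikozob

roret and bunusut both end in -t yet inflect differently (rorot, bubunusut), so the final letter is not what conditions the rule; the last vowel is.
"gikozeb" has last vowel 'e'. The stems whose last vowel is 'e' (roret → rorot, mulwel → mulwol, lopzalet → lopzalot) change the last vowel to 'o'.
So gikozeb → gikozob.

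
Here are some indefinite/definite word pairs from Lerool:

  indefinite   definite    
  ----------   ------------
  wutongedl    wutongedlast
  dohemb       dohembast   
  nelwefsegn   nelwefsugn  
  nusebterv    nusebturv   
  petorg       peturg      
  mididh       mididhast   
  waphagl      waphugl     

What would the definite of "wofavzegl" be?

waphagl and wutongedl both end in -l yet inflect differently (waphugl, wutongedlast), so the final letter is not what conditions the rule; the second-to-last letter is.
"wofavzegl" has second-to-last letter 'g'. The stems whose second-to-last letter is 'g' (nelwefsegn → nelwefsugn, waphagl → waphugl) change the last vowel to 'u'.
The other pattern: stems whose second-to-last letter is 'd' or 'm' add -ast.
So wofavzegl → wofavzugl.

wofavzugl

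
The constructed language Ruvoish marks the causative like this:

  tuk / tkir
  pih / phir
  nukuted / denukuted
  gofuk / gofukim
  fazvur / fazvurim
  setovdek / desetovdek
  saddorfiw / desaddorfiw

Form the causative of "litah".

tuk and gofuk both end in -k yet inflect differently (tkir, gofukim), so the final letter is not what conditions the rule; the number of vowels is.
"litah" has 2 vowels. The stems with 2 vowels (gofuk → gofukim, fazvur → fazvurim) add -im.
So litah → litahim.

litahim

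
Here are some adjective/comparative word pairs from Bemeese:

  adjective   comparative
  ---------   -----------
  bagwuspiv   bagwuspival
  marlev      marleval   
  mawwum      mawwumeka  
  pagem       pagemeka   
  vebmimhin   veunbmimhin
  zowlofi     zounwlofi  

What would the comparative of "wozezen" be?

wounzezen

marlev and pagem both have last vowel 'e' yet inflect differently (marleval, pagemeka), so the last vowel is not what conditions the rule; the final letter is.
"wozezen" ends in -n. The one such stem in the data (vebmimhin → veunbmimhin) inserts -un- after the first vowel (as does zowlofi), so the same rule applies.
The other patterns: stems ending in -v add -al; stems ending in -m add -eka.
So wozezen → wounzezen.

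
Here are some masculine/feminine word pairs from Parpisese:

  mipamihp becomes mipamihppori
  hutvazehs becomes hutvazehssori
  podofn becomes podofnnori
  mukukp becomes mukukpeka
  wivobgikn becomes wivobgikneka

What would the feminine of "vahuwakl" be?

mukukp and mipamihp both end in -p yet inflect differently (mukukpeka, mipamihppori), so the final letter is not what conditions the rule; the second-to-last letter is.
"vahuwakl" has second-to-last letter 'k'. The stems whose second-to-last letter is 'k' (mukukp → mukukpeka, wivobgikn → wivobgikneka) add -eka.
So vahuwakl → vahuwakleka.

vahuwakleka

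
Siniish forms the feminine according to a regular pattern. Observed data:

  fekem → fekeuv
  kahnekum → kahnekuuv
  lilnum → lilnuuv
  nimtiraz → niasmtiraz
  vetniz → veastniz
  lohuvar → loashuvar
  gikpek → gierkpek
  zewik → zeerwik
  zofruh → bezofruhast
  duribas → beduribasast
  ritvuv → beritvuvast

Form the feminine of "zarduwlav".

fekem and gikpek both have last vowel 'e' yet inflect differently (fekeuv, gierkpek), so the last vowel is not what conditions the rule; the final letter is.
"zarduwlav" ends in -v. The one such stem in the data (ritvuv → beritvuvast) adds be- … -ast around the stem, so the same rule applies.
The other patterns: stems ending in -m drop the final letter and add -uv; stems ending in -r or -z insert -as- after the first vowel; stems ending in -k insert -er- after the first vowel.
So zarduwlav → bezarduwlavast.

bezarduwlavast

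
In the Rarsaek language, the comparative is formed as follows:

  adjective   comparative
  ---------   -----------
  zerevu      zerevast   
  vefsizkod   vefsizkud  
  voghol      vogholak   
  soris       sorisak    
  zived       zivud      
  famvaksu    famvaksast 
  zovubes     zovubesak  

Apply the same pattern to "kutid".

"kutid" ends in -d. The stems ending in -d (zived → zivud, vefsizkod → vefsizkud) change the last vowel to 'u'.
The other patterns: stems ending in -u drop the final letter and add -ast; stems ending in -l or -s add -ak.
So kutid → kutud.

kutud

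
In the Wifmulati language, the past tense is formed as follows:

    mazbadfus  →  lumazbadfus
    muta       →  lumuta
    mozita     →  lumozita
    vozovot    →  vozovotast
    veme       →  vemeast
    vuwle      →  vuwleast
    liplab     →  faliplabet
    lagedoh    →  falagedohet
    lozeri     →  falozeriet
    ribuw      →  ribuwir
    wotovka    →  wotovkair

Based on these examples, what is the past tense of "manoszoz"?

"manoszoz" begins with m-. The stems beginning with m- (mazbadfus → lumazbadfus, muta → lumuta, mozita → lumozita) add the prefix lu-.
The other patterns: stems beginning with v- add -ast; stems beginning with l- add fa- … -et around the stem; stems beginning with r- or w- add -ir.
So manoszoz → lumanoszoz.

lumanoszoz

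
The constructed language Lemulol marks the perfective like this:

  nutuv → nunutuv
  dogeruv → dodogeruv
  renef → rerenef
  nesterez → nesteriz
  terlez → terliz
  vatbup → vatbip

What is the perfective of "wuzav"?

wuwuzav

"wuzav" ends in -v. The stems ending in -v (nutuv → nunutuv, dogeruv → dodogeruv) repeat the first consonant+vowel as a prefix.
So wuzav → wuwuzav.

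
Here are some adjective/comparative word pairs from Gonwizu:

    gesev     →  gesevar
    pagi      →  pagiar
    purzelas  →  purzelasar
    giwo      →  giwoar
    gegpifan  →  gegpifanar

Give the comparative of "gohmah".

gohmahar

Every pair shown (gesev → gesevar, pagi → pagiar, purzelas → purzelasar, …) follows the same rule: add -ar.
So gohmah → gohmahar.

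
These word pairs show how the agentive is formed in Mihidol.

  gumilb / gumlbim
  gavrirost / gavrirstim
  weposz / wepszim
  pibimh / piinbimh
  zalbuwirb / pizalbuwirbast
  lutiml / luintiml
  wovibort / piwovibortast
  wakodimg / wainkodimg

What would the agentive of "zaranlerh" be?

"zaranlerh" has second-to-last letter 'r'. The stems whose second-to-last letter is 'r' (wovibort → piwovibortast, zalbuwirb → pizalbuwirbast) add pi- … -ast around the stem.
So zaranlerh → pizaranlerhast.

pizaranlerhast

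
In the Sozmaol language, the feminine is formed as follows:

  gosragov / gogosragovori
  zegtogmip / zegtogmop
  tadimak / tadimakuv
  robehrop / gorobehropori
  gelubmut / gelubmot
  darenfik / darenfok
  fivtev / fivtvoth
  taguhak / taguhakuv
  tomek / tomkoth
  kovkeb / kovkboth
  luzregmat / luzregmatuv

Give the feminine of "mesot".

"mesot" has last vowel 'o'. The stems whose last vowel is 'o' (robehrop → gorobehropori, gosragov → gogosragovori) add go- … -ori around the stem.
So mesot → gomesotori.

gomesotori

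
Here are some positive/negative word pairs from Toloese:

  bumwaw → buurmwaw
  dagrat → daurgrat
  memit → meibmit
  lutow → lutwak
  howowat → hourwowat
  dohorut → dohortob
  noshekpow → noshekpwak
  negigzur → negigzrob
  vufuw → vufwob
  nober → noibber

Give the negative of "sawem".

saibwem

"sawem" has last vowel 'e'. The one such stem in the data (nober → noibber) inserts -ib- after the first vowel (as does memit), so the same rule applies.
So sawem → saibwem.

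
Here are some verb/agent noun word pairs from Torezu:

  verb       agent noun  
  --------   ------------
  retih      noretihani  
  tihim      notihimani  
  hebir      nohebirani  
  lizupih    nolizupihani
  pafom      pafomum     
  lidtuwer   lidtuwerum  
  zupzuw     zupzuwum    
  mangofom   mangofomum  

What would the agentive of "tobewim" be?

"tobewim" has last vowel 'i'. The stems whose last vowel is 'i' (retih → noretihani, tihim → notihimani, hebir → nohebirani) add no- … -ani around the stem.
So tobewim → notobewimani.

notobewimani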